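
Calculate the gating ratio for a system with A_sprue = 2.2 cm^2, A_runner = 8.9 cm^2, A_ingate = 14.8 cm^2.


Sprue:Runner:Ingate = 1 : 8.9/2.2 : 14.8/2.2 = 1:4.05:6.73

Answer: 1:4.05:6.73


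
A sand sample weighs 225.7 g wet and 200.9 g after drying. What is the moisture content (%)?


Formula: MC = (W_wet - W_dry) / W_wet * 100
Water mass = 225.7 - 200.9 = 24.8 g
MC = 24.8 / 225.7 * 100 = 10.9880%

Final answer: 10.9880%


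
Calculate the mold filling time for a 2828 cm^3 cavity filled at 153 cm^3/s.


Formula: t_fill = V_mold / Q_flow
t = 2828 cm^3 / 153 cm^3/s = 18.4837 s

18.4837 s


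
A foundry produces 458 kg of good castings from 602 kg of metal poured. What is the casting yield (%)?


Formula: Casting Yield = (W_good / W_total) * 100
Yield = (458 kg / 602 kg) * 100 = 76.0797%

76.0797%


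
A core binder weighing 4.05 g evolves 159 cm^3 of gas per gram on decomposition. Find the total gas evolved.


Formula: V_gas = W_binder * gas_evolution_rate
V = 4.05 g * 159 cm^3/g = 643.9500 cm^3

643.9500 cm^3


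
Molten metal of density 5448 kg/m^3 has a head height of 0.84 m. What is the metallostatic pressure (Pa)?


Formula: P = rho * g * h
rho * g = 5448 * 9.81 = 53444.88 N/m^3
P = 53444.88 * 0.84 = 44893.6992 Pa

Final answer: 44893.6992 Pa


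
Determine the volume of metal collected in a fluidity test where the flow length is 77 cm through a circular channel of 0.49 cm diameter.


Formula: V = pi * (d/2)^2 * L  (cylinder volume)
Radius = 0.49/2 = 0.245 cm
V = pi * 0.245^2 * 77 = 14.5202 cm^3

14.5202 cm^3


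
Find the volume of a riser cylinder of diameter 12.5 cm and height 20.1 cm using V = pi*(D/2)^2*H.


Formula: V = pi * (D/2)^2 * H  (cylinder volume)
Radius = D/2 = 12.5/2 = 6.25 cm
V = pi * 6.25^2 * 20.1 = 2466.6411 cm^3

Final answer: 2466.6411 cm^3


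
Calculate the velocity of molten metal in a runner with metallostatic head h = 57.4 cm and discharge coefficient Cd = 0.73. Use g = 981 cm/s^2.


Formula: v = Cd * sqrt(2 * g * h)  (Torricelli with discharge coefficient)
2*g*h = 2 * 981 * 57.4 = 112618.8 cm^2/s^2
sqrt(112618.8) = 335.58725 cm/s
v = 0.73 * 335.58725 = 244.9787 cm/s


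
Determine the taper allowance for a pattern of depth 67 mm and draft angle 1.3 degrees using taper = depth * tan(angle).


Formula: taper = depth * tan(draft_angle)
tan(1.3 deg) = 0.0226932
taper = 67 mm * 0.0226932 = 1.5204 mm


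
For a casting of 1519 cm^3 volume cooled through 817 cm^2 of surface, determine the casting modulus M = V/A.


Formula: Casting Modulus M = V / A
M = 1519 cm^3 / 817 cm^2 = 1.8592 cm

1.8592 cm


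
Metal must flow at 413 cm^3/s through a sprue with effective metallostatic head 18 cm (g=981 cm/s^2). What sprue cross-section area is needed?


Formula: v = sqrt(2*g*h), A = Q/v
Velocity: v = sqrt(2 * 981 * 18) = sqrt(35316) = 187.9255 cm/s
Sprue area: A = Q / v = 413 / 187.9255 = 2.1977 cm^2


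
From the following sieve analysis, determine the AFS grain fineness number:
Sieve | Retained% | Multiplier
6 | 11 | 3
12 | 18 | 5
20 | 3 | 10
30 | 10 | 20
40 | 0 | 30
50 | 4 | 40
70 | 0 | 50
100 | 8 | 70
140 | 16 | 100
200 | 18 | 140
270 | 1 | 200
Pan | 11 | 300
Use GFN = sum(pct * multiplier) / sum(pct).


Formula: GFN = sum(pct * multiplier) / sum(pct)
sum(pct * multiplier) = 8693
sum(pct) = 100
GFN = 8693 / 100 = 86.93


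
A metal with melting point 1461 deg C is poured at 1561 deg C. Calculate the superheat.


Formula: Superheat = T_pour - T_melt
Superheat = 1561 - 1461 = 100 deg C

Answer: 100 deg C


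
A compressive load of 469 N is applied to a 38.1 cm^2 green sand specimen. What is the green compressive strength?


Formula: Compressive Strength = Force / Area
Strength = 469 N / 38.1 cm^2 = 12.3097 N/cm^2


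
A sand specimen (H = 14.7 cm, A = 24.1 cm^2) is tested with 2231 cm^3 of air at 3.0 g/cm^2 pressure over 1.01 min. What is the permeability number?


Formula: Permeability Number P = (V * H) / (p * A * t)
Numerator: V * H = 2231 * 14.7 = 32795.7
Denominator: p * A * t = 3.0 * 24.1 * 1.01 = 73.023
P = 32795.7 / 73.023 = 449.1147

Answer: 449.1147


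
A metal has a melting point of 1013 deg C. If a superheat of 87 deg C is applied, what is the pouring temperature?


Formula: T_pour = T_melt + Superheat
T_pour = 1013 + 87 = 1100 deg C


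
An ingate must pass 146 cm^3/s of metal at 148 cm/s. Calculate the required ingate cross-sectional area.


Formula: A_ingate = Q / v  (continuity equation)
A = 146 cm^3/s / 148 cm/s = 0.9865 cm^2


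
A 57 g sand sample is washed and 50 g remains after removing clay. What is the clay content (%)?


Formula: Clay% = (W_total - W_washed) / W_total * 100
Clay mass = 57 - 50 = 7 g
Clay% = 7 / 57 * 100 = 12.2807%

Answer: 12.2807%


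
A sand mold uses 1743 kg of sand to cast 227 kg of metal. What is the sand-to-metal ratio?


Formula: Sand-to-Metal Ratio = W_sand / W_metal
Ratio = 1743 kg / 227 kg = 7.6784

Final answer: 7.6784


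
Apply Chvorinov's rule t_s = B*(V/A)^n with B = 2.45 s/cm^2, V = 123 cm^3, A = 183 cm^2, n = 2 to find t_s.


Formula: t_s = B * (V/A)^n  (Chvorinov's rule, n=2)
Modulus M = V/A = 123/183 = 0.672131 cm
M^2 = 0.672131^2 = 0.451760 cm^2
t_s = 2.45 * 0.451760 = 1.1068 s

Answer: 1.1068 s


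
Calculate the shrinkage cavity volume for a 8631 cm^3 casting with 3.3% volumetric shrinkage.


Formula: V_shrink = V_casting * shrinkage_pct / 100
V_shrink = 8631 cm^3 * 3.3 / 100 = 284.8230 cm^3


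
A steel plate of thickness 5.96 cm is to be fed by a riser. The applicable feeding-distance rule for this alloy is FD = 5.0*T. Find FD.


Formula: FD = 5.0 * T  (riser feeding-distance rule)
FD = 5.0 * 5.96 cm = 29.8000 cm

Answer: 29.8000 cm


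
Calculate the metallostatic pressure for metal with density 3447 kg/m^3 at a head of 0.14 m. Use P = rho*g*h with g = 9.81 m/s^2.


Formula: P = rho * g * h
rho * g = 3447 * 9.81 = 33815.07 N/m^3
P = 33815.07 * 0.14 = 4734.1098 Pa


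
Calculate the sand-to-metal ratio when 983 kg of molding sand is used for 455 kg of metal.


Formula: Sand-to-Metal Ratio = W_sand / W_metal
Ratio = 983 kg / 455 kg = 2.1604

Answer: 2.1604


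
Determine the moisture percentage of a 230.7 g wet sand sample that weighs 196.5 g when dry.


Formula: MC = (W_wet - W_dry) / W_wet * 100
Water mass = 230.7 - 196.5 = 34.2 g
MC = 34.2 / 230.7 * 100 = 14.8244%

Final answer: 14.8244%


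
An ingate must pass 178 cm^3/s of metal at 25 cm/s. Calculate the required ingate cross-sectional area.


Formula: A_ingate = Q / v  (continuity equation)
A = 178 cm^3/s / 25 cm/s = 7.1200 cm^2


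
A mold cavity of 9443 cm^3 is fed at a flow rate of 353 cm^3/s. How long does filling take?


Formula: t_fill = V_mold / Q_flow
t = 9443 cm^3 / 353 cm^3/s = 26.7507 s

26.7507 s


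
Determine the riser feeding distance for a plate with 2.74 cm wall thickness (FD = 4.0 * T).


Formula: FD = 4.0 * T  (riser feeding-distance rule)
FD = 4.0 * 2.74 cm = 10.9600 cm

Answer: 10.9600 cm


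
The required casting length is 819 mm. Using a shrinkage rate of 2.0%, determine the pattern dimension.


Formula: L_pattern = L_casting * (1 + shrinkage_rate/100)
Shrinkage factor = 1 + 2.0/100 = 1.02
L_pattern = 819 mm * 1.02 = 835.3800 mm


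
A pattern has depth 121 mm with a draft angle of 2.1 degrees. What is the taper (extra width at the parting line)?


Formula: taper = depth * tan(draft_angle)
tan(2.1 deg) = 0.0366683
taper = 121 mm * 0.0366683 = 4.4369 mm

Answer: 4.4369 mm


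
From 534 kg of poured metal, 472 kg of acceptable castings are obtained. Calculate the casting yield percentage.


Formula: Casting Yield = (W_good / W_total) * 100
Yield = (472 kg / 534 kg) * 100 = 88.3895%

88.3895%


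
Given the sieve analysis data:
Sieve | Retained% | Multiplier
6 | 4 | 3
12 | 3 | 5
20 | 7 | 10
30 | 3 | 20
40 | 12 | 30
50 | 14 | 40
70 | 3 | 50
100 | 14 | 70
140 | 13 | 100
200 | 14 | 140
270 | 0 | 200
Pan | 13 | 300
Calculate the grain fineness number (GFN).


Formula: GFN = sum(pct * multiplier) / sum(pct)
sum(pct * multiplier) = 9367
sum(pct) = 100
GFN = 9367 / 100 = 93.67

Final answer: 93.67


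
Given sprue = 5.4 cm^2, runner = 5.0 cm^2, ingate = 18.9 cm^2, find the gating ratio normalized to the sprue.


Sprue:Runner:Ingate = 1 : 5.0/5.4 : 18.9/5.4 = 1:0.93:3.50

Answer: 1:0.93:3.50


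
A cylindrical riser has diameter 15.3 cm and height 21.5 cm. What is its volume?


Formula: V = pi * (D/2)^2 * H  (cylinder volume)
Radius = D/2 = 15.3/2 = 7.65 cm
V = pi * 7.65^2 * 21.5 = 3952.8579 cm^3


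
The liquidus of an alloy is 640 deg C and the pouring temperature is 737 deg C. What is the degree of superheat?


Formula: Superheat = T_pour - T_melt
Superheat = 737 - 640 = 97 deg C

97 deg C


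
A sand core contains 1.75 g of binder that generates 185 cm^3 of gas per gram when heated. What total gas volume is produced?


Formula: V_gas = W_binder * gas_evolution_rate
V = 1.75 g * 185 cm^3/g = 323.7500 cm^3

Answer: 323.7500 cm^3


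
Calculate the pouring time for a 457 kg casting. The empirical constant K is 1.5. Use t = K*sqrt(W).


Formula: t = K * sqrt(W)
sqrt(W) = sqrt(457) = 21.37756
t = 1.5 * 21.37756 = 32.0663 s


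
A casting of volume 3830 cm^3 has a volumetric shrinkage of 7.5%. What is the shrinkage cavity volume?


Formula: V_shrink = V_casting * shrinkage_pct / 100
V_shrink = 3830 cm^3 * 7.5 / 100 = 287.2500 cm^3

Final answer: 287.2500 cm^3


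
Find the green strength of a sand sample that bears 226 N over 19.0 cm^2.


Formula: Compressive Strength = Force / Area
Strength = 226 N / 19.0 cm^2 = 11.8947 N/cm^2

Final answer: 11.8947 N/cm^2


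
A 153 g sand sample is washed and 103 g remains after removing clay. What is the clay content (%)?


Formula: Clay% = (W_total - W_washed) / W_total * 100
Clay mass = 153 - 103 = 50 g
Clay% = 50 / 153 * 100 = 32.6797%

32.6797%


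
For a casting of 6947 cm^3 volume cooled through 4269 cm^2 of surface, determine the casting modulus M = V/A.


Formula: Casting Modulus M = V / A
M = 6947 cm^3 / 4269 cm^2 = 1.6273 cm

Final answer: 1.6273 cm


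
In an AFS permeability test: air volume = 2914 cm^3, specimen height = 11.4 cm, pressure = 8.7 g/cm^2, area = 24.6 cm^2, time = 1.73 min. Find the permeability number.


Formula: Permeability Number P = (V * H) / (p * A * t)
Numerator: V * H = 2914 * 11.4 = 33219.6
Denominator: p * A * t = 8.7 * 24.6 * 1.73 = 370.2546
P = 33219.6 / 370.2546 = 89.7210

89.7210


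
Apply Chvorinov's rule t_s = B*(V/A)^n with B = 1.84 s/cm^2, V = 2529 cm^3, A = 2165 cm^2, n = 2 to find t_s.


Formula: t_s = B * (V/A)^n  (Chvorinov's rule, n=2)
Modulus M = V/A = 2529/2165 = 1.168129 cm
M^2 = 1.168129^2 = 1.364525 cm^2
t_s = 1.84 * 1.364525 = 2.5107 s

2.5107 s


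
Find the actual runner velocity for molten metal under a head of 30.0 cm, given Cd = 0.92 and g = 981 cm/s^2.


Formula: v = Cd * sqrt(2 * g * h)  (Torricelli with discharge coefficient)
2*g*h = 2 * 981 * 30.0 = 58860.0 cm^2/s^2
sqrt(58860.0) = 242.61080 cm/s
v = 0.92 * 242.61080 = 223.2019 cm/s

Final answer: 223.2019 cm/s


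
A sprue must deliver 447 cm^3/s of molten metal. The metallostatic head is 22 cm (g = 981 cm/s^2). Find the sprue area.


Formula: v = sqrt(2*g*h), A = Q/v
Velocity: v = sqrt(2 * 981 * 22) = sqrt(43164) = 207.7595 cm/s
Sprue area: A = Q / v = 447 / 207.7595 = 2.1515 cm^2

Answer: 2.1515 cm^2


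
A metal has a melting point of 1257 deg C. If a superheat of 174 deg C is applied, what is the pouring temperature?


Formula: T_pour = T_melt + Superheat
T_pour = 1257 + 174 = 1431 deg C

1431 deg C


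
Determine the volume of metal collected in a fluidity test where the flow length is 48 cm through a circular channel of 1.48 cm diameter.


Formula: V = pi * (d/2)^2 * L  (cylinder volume)
Radius = 1.48/2 = 0.74 cm
V = pi * 0.74^2 * 48 = 82.5761 cm^3

Answer: 82.5761 cm^3


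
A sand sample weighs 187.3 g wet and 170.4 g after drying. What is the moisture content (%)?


Formula: MC = (W_wet - W_dry) / W_wet * 100
Water mass = 187.3 - 170.4 = 16.9 g
MC = 16.9 / 187.3 * 100 = 9.0230%

9.0230%


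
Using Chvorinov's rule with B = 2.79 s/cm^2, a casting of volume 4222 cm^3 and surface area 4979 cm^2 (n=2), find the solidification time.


Formula: t_s = B * (V/A)^n  (Chvorinov's rule, n=2)
Modulus M = V/A = 4222/4979 = 0.847961 cm
M^2 = 0.847961^2 = 0.719038 cm^2
t_s = 2.79 * 0.719038 = 2.0061 s

2.0061 s


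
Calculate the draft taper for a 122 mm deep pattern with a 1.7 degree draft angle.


Formula: taper = depth * tan(draft_angle)
tan(1.7 deg) = 0.0296793
taper = 122 mm * 0.0296793 = 3.6209 mm

Final answer: 3.6209 mm


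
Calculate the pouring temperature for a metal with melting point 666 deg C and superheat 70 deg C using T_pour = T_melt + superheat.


Formula: T_pour = T_melt + Superheat
T_pour = 666 + 70 = 736 deg C

736 deg C


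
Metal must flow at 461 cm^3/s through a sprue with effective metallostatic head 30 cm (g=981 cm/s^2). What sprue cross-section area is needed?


Formula: v = sqrt(2*g*h), A = Q/v
Velocity: v = sqrt(2 * 981 * 30) = sqrt(58860) = 242.6108 cm/s
Sprue area: A = Q / v = 461 / 242.6108 = 1.9002 cm^2


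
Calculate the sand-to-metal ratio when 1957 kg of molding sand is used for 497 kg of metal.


Formula: Sand-to-Metal Ratio = W_sand / W_metal
Ratio = 1957 kg / 497 kg = 3.9376

Final answer: 3.9376


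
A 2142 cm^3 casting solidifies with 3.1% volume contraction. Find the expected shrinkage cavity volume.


Formula: V_shrink = V_casting * shrinkage_pct / 100
V_shrink = 2142 cm^3 * 3.1 / 100 = 66.4020 cm^3

Final answer: 66.4020 cm^3


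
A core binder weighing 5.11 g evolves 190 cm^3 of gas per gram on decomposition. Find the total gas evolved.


Formula: V_gas = W_binder * gas_evolution_rate
V = 5.11 g * 190 cm^3/g = 970.9000 cm^3


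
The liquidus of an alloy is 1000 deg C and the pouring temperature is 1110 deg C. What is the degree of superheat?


Formula: Superheat = T_pour - T_melt
Superheat = 1110 - 1000 = 110 deg C

110 deg C


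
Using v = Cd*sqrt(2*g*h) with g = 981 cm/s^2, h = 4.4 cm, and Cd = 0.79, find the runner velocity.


Formula: v = Cd * sqrt(2 * g * h)  (Torricelli with discharge coefficient)
2*g*h = 2 * 981 * 4.4 = 8632.8 cm^2/s^2
sqrt(8632.8) = 92.91286 cm/s
v = 0.79 * 92.91286 = 73.4012 cm/s

Answer: 73.4012 cm/s


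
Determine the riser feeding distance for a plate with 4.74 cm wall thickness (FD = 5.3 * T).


Formula: FD = 5.3 * T  (riser feeding-distance rule)
FD = 5.3 * 4.74 cm = 25.1220 cm

Answer: 25.1220 cm


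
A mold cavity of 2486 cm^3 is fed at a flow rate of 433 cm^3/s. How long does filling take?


Formula: t_fill = V_mold / Q_flow
t = 2486 cm^3 / 433 cm^3/s = 5.7413 s

Final answer: 5.7413 s


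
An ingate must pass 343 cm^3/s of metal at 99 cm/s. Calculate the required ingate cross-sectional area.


Formula: A_ingate = Q / v  (continuity equation)
A = 343 cm^3/s / 99 cm/s = 3.4646 cm^2

Answer: 3.4646 cm^2


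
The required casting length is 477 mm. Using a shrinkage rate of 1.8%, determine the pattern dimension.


Formula: L_pattern = L_casting * (1 + shrinkage_rate/100)
Shrinkage factor = 1 + 1.8/100 = 1.018
L_pattern = 477 mm * 1.018 = 485.5860 mm

485.5860 mm


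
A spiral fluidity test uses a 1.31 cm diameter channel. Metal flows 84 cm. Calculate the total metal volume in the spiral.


Formula: V = pi * (d/2)^2 * L  (cylinder volume)
Radius = 1.31/2 = 0.655 cm
V = pi * 0.655^2 * 84 = 113.2170 cm^3


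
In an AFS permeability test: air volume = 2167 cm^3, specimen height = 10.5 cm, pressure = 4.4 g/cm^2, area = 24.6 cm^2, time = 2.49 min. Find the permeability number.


Formula: Permeability Number P = (V * H) / (p * A * t)
Numerator: V * H = 2167 * 10.5 = 22753.5
Denominator: p * A * t = 4.4 * 24.6 * 2.49 = 269.5176
P = 22753.5 / 269.5176 = 84.4231

Answer: 84.4231


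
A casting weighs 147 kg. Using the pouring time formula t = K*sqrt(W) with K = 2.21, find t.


Formula: t = K * sqrt(W)
sqrt(W) = sqrt(147) = 12.12436
t = 2.21 * 12.12436 = 26.7948 s


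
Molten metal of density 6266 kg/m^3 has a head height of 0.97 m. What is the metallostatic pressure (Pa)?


Formula: P = rho * g * h
rho * g = 6266 * 9.81 = 61469.46 N/m^3
P = 61469.46 * 0.97 = 59625.3762 Pa

59625.3762 Pa


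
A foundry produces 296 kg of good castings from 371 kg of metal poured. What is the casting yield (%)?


Formula: Casting Yield = (W_good / W_total) * 100
Yield = (296 kg / 371 kg) * 100 = 79.7844%

Final answer: 79.7844%


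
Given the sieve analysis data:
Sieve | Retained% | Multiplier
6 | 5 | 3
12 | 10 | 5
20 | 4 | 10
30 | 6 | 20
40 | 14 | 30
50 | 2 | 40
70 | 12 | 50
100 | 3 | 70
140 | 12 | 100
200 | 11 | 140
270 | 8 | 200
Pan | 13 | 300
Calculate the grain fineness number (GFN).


Formula: GFN = sum(pct * multiplier) / sum(pct)
sum(pct * multiplier) = 9775
sum(pct) = 100
GFN = 9775 / 100 = 97.75

Answer: 97.75


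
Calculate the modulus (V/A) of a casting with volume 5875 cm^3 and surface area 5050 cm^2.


Formula: Casting Modulus M = V / A
M = 5875 cm^3 / 5050 cm^2 = 1.1634 cm

Final answer: 1.1634 cm


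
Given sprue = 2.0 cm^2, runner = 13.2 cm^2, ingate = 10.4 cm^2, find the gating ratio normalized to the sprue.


Sprue:Runner:Ingate = 1 : 13.2/2.0 : 10.4/2.0 = 1:6.60:5.20

Final answer: 1:6.60:5.20


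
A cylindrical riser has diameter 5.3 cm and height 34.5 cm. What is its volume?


Formula: V = pi * (D/2)^2 * H  (cylinder volume)
Radius = D/2 = 5.3/2 = 2.65 cm
V = pi * 2.65^2 * 34.5 = 761.1333 cm^3

761.1333 cm^3


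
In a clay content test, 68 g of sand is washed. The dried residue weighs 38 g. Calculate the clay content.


Formula: Clay% = (W_total - W_washed) / W_total * 100
Clay mass = 68 - 38 = 30 g
Clay% = 30 / 68 * 100 = 44.1176%

44.1176%


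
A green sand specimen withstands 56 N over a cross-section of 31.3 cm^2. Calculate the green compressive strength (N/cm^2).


Formula: Compressive Strength = Force / Area
Strength = 56 N / 31.3 cm^2 = 1.7891 N/cm^2

Answer: 1.7891 N/cm^2


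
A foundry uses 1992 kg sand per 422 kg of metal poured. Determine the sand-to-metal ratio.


Formula: Sand-to-Metal Ratio = W_sand / W_metal
Ratio = 1992 kg / 422 kg = 4.7204

Final answer: 4.7204


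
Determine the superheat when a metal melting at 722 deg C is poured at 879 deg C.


Formula: Superheat = T_pour - T_melt
Superheat = 879 - 722 = 157 deg C

Final answer: 157 deg C


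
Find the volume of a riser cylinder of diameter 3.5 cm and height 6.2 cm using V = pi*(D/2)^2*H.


Formula: V = pi * (D/2)^2 * H  (cylinder volume)
Radius = D/2 = 3.5/2 = 1.75 cm
V = pi * 1.75^2 * 6.2 = 59.6510 cm^3

Answer: 59.6510 cm^3


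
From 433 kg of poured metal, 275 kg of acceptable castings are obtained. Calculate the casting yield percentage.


Formula: Casting Yield = (W_good / W_total) * 100
Yield = (275 kg / 433 kg) * 100 = 63.5104%


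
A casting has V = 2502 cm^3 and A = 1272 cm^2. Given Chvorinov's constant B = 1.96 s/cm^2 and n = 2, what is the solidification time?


Formula: t_s = B * (V/A)^n  (Chvorinov's rule, n=2)
Modulus M = V/A = 2502/1272 = 1.966981 cm
M^2 = 1.966981^2 = 3.869014 cm^2
t_s = 1.96 * 3.869014 = 7.5833 s

Final answer: 7.5833 s


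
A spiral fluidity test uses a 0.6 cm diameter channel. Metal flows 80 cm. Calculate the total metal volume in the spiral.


Formula: V = pi * (d/2)^2 * L  (cylinder volume)
Radius = 0.6/2 = 0.3 cm
V = pi * 0.3^2 * 80 = 22.6195 cm^3

22.6195 cm^3


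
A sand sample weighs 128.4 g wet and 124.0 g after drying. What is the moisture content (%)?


Formula: MC = (W_wet - W_dry) / W_wet * 100
Water mass = 128.4 - 124.0 = 4.4 g
MC = 4.4 / 128.4 * 100 = 3.4268%

Answer: 3.4268%


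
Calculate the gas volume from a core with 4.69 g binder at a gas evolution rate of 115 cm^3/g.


Formula: V_gas = W_binder * gas_evolution_rate
V = 4.69 g * 115 cm^3/g = 539.3500 cm^3

Final answer: 539.3500 cm^3


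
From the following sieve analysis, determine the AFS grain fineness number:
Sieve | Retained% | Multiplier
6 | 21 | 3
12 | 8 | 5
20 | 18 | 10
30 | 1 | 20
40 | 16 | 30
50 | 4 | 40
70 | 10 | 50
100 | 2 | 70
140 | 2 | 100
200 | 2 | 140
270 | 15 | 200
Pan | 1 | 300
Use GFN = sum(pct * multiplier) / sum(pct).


Formula: GFN = sum(pct * multiplier) / sum(pct)
sum(pct * multiplier) = 5363
sum(pct) = 100
GFN = 5363 / 100 = 53.63

53.63


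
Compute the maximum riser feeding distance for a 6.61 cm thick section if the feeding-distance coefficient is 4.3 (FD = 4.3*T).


Formula: FD = 4.3 * T  (riser feeding-distance rule)
FD = 4.3 * 6.61 cm = 28.4230 cm

Final answer: 28.4230 cm


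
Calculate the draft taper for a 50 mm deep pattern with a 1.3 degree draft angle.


Formula: taper = depth * tan(draft_angle)
tan(1.3 deg) = 0.0226932
taper = 50 mm * 0.0226932 = 1.1347 mm

Final answer: 1.1347 mm


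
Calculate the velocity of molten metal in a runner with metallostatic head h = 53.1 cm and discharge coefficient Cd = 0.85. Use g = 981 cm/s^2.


Formula: v = Cd * sqrt(2 * g * h)  (Torricelli with discharge coefficient)
2*g*h = 2 * 981 * 53.1 = 104182.2 cm^2/s^2
sqrt(104182.2) = 322.77268 cm/s
v = 0.85 * 322.77268 = 274.3568 cm/s

274.3568 cm/s


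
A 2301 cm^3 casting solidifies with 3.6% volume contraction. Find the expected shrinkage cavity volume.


Formula: V_shrink = V_casting * shrinkage_pct / 100
V_shrink = 2301 cm^3 * 3.6 / 100 = 82.8360 cm^3

82.8360 cm^3


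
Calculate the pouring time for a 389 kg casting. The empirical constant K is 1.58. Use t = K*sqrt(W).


Formula: t = K * sqrt(W)
sqrt(W) = sqrt(389) = 19.72308
t = 1.58 * 19.72308 = 31.1625 s

Final answer: 31.1625 s


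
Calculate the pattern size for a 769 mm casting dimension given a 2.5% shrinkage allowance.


Formula: L_pattern = L_casting * (1 + shrinkage_rate/100)
Shrinkage factor = 1 + 2.5/100 = 1.025
L_pattern = 769 mm * 1.025 = 788.2250 mm

Answer: 788.2250 mm


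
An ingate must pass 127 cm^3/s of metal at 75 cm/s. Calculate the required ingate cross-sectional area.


Formula: A_ingate = Q / v  (continuity equation)
A = 127 cm^3/s / 75 cm/s = 1.6933 cm^2


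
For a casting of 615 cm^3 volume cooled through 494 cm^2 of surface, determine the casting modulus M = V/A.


Formula: Casting Modulus M = V / A
M = 615 cm^3 / 494 cm^2 = 1.2449 cm

Answer: 1.2449 cm


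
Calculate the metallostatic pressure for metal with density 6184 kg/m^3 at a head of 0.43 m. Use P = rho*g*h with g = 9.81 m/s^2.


Formula: P = rho * g * h
rho * g = 6184 * 9.81 = 60665.04 N/m^3
P = 60665.04 * 0.43 = 26085.9672 Pa


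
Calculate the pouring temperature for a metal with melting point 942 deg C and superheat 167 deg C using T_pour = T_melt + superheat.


Formula: T_pour = T_melt + Superheat
T_pour = 942 + 167 = 1109 deg C

Final answer: 1109 deg C


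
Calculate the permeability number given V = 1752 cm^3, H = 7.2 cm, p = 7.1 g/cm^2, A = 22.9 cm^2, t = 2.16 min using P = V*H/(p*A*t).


Formula: Permeability Number P = (V * H) / (p * A * t)
Numerator: V * H = 1752 * 7.2 = 12614.4
Denominator: p * A * t = 7.1 * 22.9 * 2.16 = 351.1944
P = 12614.4 / 351.1944 = 35.9186

Answer: 35.9186


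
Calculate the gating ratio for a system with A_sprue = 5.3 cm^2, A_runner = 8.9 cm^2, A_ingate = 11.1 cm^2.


Sprue:Runner:Ingate = 1 : 8.9/5.3 : 11.1/5.3 = 1:1.68:2.09

Final answer: 1:1.68:2.09


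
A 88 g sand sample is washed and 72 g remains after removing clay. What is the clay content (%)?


Formula: Clay% = (W_total - W_washed) / W_total * 100
Clay mass = 88 - 72 = 16 g
Clay% = 16 / 88 * 100 = 18.1818%

Final answer: 18.1818%


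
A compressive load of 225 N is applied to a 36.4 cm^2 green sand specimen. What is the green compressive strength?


Formula: Compressive Strength = Force / Area
Strength = 225 N / 36.4 cm^2 = 6.1813 N/cm^2

Final answer: 6.1813 N/cm^2


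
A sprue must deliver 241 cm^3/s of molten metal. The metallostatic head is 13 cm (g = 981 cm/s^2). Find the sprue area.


Formula: v = sqrt(2*g*h), A = Q/v
Velocity: v = sqrt(2 * 981 * 13) = sqrt(25506) = 159.7060 cm/s
Sprue area: A = Q / v = 241 / 159.7060 = 1.5090 cm^2

Answer: 1.5090 cm^2


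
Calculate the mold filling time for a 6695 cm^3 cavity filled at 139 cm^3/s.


Formula: t_fill = V_mold / Q_flow
t = 6695 cm^3 / 139 cm^3/s = 48.1655 s


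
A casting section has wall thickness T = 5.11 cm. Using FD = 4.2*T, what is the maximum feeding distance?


Formula: FD = 4.2 * T  (riser feeding-distance rule)
FD = 4.2 * 5.11 cm = 21.4620 cm

Answer: 21.4620 cm


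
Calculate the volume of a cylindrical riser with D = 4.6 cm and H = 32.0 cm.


Formula: V = pi * (D/2)^2 * H  (cylinder volume)
Radius = D/2 = 4.6/2 = 2.3 cm
V = pi * 2.3^2 * 32.0 = 531.8088 cm^3

Answer: 531.8088 cm^3


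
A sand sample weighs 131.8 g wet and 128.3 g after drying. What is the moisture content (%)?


Formula: MC = (W_wet - W_dry) / W_wet * 100
Water mass = 131.8 - 128.3 = 3.5 g
MC = 3.5 / 131.8 * 100 = 2.6555%

Answer: 2.6555%


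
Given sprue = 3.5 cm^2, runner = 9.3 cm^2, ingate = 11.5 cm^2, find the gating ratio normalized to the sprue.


Sprue:Runner:Ingate = 1 : 9.3/3.5 : 11.5/3.5 = 1:2.66:3.29


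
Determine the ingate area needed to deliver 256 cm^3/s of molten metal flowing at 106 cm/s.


Formula: A_ingate = Q / v  (continuity equation)
A = 256 cm^3/s / 106 cm/s = 2.4151 cm^2

Answer: 2.4151 cm^2


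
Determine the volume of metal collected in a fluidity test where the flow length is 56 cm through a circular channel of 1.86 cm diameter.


Formula: V = pi * (d/2)^2 * L  (cylinder volume)
Radius = 1.86/2 = 0.93 cm
V = pi * 0.93^2 * 56 = 152.1612 cm^3

Answer: 152.1612 cm^3


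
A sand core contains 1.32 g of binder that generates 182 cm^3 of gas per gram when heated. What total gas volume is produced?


Formula: V_gas = W_binder * gas_evolution_rate
V = 1.32 g * 182 cm^3/g = 240.2400 cm^3


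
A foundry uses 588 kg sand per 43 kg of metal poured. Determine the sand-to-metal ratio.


Formula: Sand-to-Metal Ratio = W_sand / W_metal
Ratio = 588 kg / 43 kg = 13.6744

13.6744


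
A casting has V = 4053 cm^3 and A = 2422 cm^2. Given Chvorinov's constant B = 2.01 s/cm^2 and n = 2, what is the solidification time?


Formula: t_s = B * (V/A)^n  (Chvorinov's rule, n=2)
Modulus M = V/A = 4053/2422 = 1.673410 cm
M^2 = 1.673410^2 = 2.800301 cm^2
t_s = 2.01 * 2.800301 = 5.6286 s


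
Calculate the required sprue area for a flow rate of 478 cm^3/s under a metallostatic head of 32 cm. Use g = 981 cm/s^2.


Formula: v = sqrt(2*g*h), A = Q/v
Velocity: v = sqrt(2 * 981 * 32) = sqrt(62784) = 250.5674 cm/s
Sprue area: A = Q / v = 478 / 250.5674 = 1.9077 cm^2

1.9077 cm^2


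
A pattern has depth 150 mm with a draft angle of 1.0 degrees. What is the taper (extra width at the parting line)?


Formula: taper = depth * tan(draft_angle)
tan(1.0 deg) = 0.0174551
taper = 150 mm * 0.0174551 = 2.6183 mm

2.6183 mm


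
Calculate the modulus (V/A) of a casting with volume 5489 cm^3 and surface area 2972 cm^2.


Formula: Casting Modulus M = V / A
M = 5489 cm^3 / 2972 cm^2 = 1.8469 cm

1.8469 cm


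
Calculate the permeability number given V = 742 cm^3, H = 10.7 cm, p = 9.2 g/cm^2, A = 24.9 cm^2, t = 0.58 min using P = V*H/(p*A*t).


Formula: Permeability Number P = (V * H) / (p * A * t)
Numerator: V * H = 742 * 10.7 = 7939.4
Denominator: p * A * t = 9.2 * 24.9 * 0.58 = 132.8664
P = 7939.4 / 132.8664 = 59.7548

Final answer: 59.7548


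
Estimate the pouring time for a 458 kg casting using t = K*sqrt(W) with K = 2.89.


Formula: t = K * sqrt(W)
sqrt(W) = sqrt(458) = 21.40093
t = 2.89 * 21.40093 = 61.8487 s


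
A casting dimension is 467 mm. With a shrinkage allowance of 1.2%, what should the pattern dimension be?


Formula: L_pattern = L_casting * (1 + shrinkage_rate/100)
Shrinkage factor = 1 + 1.2/100 = 1.012
L_pattern = 467 mm * 1.012 = 472.6040 mm

Answer: 472.6040 mm


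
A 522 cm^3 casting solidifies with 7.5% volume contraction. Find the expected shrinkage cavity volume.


Formula: V_shrink = V_casting * shrinkage_pct / 100
V_shrink = 522 cm^3 * 7.5 / 100 = 39.1500 cm^3


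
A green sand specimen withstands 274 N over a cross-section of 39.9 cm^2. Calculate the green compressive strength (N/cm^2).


Formula: Compressive Strength = Force / Area
Strength = 274 N / 39.9 cm^2 = 6.8672 N/cm^2


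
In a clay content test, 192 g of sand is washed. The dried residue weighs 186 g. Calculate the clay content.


Formula: Clay% = (W_total - W_washed) / W_total * 100
Clay mass = 192 - 186 = 6 g
Clay% = 6 / 192 * 100 = 3.1250%

3.1250%


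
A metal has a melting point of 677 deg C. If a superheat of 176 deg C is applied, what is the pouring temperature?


Formula: T_pour = T_melt + Superheat
T_pour = 677 + 176 = 853 deg C

Final answer: 853 deg C


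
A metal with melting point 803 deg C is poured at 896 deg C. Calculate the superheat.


Formula: Superheat = T_pour - T_melt
Superheat = 896 - 803 = 93 deg C

93 deg C


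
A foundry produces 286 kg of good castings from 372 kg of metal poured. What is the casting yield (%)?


Formula: Casting Yield = (W_good / W_total) * 100
Yield = (286 kg / 372 kg) * 100 = 76.8817%

Final answer: 76.8817%


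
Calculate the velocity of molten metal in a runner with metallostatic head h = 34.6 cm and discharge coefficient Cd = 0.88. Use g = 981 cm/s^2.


Formula: v = Cd * sqrt(2 * g * h)  (Torricelli with discharge coefficient)
2*g*h = 2 * 981 * 34.6 = 67885.2 cm^2/s^2
sqrt(67885.2) = 260.54788 cm/s
v = 0.88 * 260.54788 = 229.2821 cm/s

Final answer: 229.2821 cm/s


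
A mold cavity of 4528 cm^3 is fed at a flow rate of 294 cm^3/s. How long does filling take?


Formula: t_fill = V_mold / Q_flow
t = 4528 cm^3 / 294 cm^3/s = 15.4014 s

Answer: 15.4014 s


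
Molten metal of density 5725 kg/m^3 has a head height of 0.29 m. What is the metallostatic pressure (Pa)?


Formula: P = rho * g * h
rho * g = 5725 * 9.81 = 56162.25 N/m^3
P = 56162.25 * 0.29 = 16287.0525 Pa

Final answer: 16287.0525 Pa


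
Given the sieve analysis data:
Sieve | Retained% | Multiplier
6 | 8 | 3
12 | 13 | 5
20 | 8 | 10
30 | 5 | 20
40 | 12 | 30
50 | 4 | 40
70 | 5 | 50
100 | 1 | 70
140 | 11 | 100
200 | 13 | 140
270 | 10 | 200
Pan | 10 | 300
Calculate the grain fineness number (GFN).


Formula: GFN = sum(pct * multiplier) / sum(pct)
sum(pct * multiplier) = 9029
sum(pct) = 100
GFN = 9029 / 100 = 90.29


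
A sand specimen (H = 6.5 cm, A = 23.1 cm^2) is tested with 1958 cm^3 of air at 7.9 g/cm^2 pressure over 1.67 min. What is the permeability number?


Formula: Permeability Number P = (V * H) / (p * A * t)
Numerator: V * H = 1958 * 6.5 = 12727.0
Denominator: p * A * t = 7.9 * 23.1 * 1.67 = 304.7583
P = 12727.0 / 304.7583 = 41.7610

Final answer: 41.7610


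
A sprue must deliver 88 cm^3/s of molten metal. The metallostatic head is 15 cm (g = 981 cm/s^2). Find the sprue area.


Formula: v = sqrt(2*g*h), A = Q/v
Velocity: v = sqrt(2 * 981 * 15) = sqrt(29430) = 171.5517 cm/s
Sprue area: A = Q / v = 88 / 171.5517 = 0.5130 cm^2

0.5130 cm^2


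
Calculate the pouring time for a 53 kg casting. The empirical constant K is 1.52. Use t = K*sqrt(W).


Formula: t = K * sqrt(W)
sqrt(W) = sqrt(53) = 7.28011
t = 1.52 * 7.28011 = 11.0658 s

Final answer: 11.0658 s


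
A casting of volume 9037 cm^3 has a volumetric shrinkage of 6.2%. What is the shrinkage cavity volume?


Formula: V_shrink = V_casting * shrinkage_pct / 100
V_shrink = 9037 cm^3 * 6.2 / 100 = 560.2940 cm^3

560.2940 cm^3


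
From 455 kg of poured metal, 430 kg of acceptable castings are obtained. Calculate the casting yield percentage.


Formula: Casting Yield = (W_good / W_total) * 100
Yield = (430 kg / 455 kg) * 100 = 94.5055%

Final answer: 94.5055%


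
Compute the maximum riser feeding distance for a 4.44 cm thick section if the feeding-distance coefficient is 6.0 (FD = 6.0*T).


Formula: FD = 6.0 * T  (riser feeding-distance rule)
FD = 6.0 * 4.44 cm = 26.6400 cm


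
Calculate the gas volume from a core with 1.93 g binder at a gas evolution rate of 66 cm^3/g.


Formula: V_gas = W_binder * gas_evolution_rate
V = 1.93 g * 66 cm^3/g = 127.3800 cm^3

Final answer: 127.3800 cm^3


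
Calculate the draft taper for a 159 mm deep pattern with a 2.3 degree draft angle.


Formula: taper = depth * tan(draft_angle)
tan(2.3 deg) = 0.0401641
taper = 159 mm * 0.0401641 = 6.3861 mm

Final answer: 6.3861 mm


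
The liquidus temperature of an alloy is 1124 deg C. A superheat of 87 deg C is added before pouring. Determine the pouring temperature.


Formula: T_pour = T_melt + Superheat
T_pour = 1124 + 87 = 1211 deg C

Answer: 1211 deg C


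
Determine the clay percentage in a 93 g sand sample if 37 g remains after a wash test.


Formula: Clay% = (W_total - W_washed) / W_total * 100
Clay mass = 93 - 37 = 56 g
Clay% = 56 / 93 * 100 = 60.2151%

Answer: 60.2151%


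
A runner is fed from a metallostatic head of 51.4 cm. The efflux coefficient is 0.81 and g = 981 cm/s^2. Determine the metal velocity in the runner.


Formula: v = Cd * sqrt(2 * g * h)  (Torricelli with discharge coefficient)
2*g*h = 2 * 981 * 51.4 = 100846.8 cm^2/s^2
sqrt(100846.8) = 317.56385 cm/s
v = 0.81 * 317.56385 = 257.2267 cm/s

257.2267 cm/s


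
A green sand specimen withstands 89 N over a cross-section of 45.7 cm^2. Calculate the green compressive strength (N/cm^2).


Formula: Compressive Strength = Force / Area
Strength = 89 N / 45.7 cm^2 = 1.9475 N/cm^2


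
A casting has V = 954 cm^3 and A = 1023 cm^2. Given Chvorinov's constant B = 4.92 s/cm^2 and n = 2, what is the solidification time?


Formula: t_s = B * (V/A)^n  (Chvorinov's rule, n=2)
Modulus M = V/A = 954/1023 = 0.932551 cm
M^2 = 0.932551^2 = 0.869651 cm^2
t_s = 4.92 * 0.869651 = 4.2787 s

4.2787 s


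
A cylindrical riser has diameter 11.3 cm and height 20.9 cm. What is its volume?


Formula: V = pi * (D/2)^2 * H  (cylinder volume)
Radius = D/2 = 11.3/2 = 5.65 cm
V = pi * 5.65^2 * 20.9 = 2096.0086 cm^3

Final answer: 2096.0086 cm^3


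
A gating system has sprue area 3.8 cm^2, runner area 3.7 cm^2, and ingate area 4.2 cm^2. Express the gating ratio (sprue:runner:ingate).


Sprue:Runner:Ingate = 1 : 3.7/3.8 : 4.2/3.8 = 1:0.97:1.11

Final answer: 1:0.97:1.11


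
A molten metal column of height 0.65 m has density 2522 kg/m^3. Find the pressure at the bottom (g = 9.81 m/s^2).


Formula: P = rho * g * h
rho * g = 2522 * 9.81 = 24740.82 N/m^3
P = 24740.82 * 0.65 = 16081.5330 Pa

Answer: 16081.5330 Pa


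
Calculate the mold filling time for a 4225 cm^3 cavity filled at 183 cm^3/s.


Formula: t_fill = V_mold / Q_flow
t = 4225 cm^3 / 183 cm^3/s = 23.0874 s


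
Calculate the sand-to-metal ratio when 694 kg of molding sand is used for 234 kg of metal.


Formula: Sand-to-Metal Ratio = W_sand / W_metal
Ratio = 694 kg / 234 kg = 2.9658

Answer: 2.9658


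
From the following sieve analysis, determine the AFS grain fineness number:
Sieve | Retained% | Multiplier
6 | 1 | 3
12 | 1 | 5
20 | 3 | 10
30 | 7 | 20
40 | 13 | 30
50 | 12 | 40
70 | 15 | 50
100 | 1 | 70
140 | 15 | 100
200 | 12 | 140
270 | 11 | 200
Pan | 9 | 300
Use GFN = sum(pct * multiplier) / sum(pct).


Formula: GFN = sum(pct * multiplier) / sum(pct)
sum(pct * multiplier) = 9948
sum(pct) = 100
GFN = 9948 / 100 = 99.48


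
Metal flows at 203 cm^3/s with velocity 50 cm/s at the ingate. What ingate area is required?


Formula: A_ingate = Q / v  (continuity equation)
A = 203 cm^3/s / 50 cm/s = 4.0600 cm^2

4.0600 cm^2


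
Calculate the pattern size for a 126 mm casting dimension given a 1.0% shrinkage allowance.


Formula: L_pattern = L_casting * (1 + shrinkage_rate/100)
Shrinkage factor = 1 + 1.0/100 = 1.01
L_pattern = 126 mm * 1.01 = 127.2600 mm

Final answer: 127.2600 mm


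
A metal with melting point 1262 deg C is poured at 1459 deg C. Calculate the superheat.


Formula: Superheat = T_pour - T_melt
Superheat = 1459 - 1262 = 197 deg C

Final answer: 197 deg C


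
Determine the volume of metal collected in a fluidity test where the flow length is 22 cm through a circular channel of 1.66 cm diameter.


Formula: V = pi * (d/2)^2 * L  (cylinder volume)
Radius = 1.66/2 = 0.83 cm
V = pi * 0.83^2 * 22 = 47.6133 cm^3


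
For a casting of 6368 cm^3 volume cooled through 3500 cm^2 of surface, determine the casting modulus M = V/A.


Formula: Casting Modulus M = V / A
M = 6368 cm^3 / 3500 cm^2 = 1.8194 cm


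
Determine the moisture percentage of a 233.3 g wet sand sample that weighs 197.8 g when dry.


Formula: MC = (W_wet - W_dry) / W_wet * 100
Water mass = 233.3 - 197.8 = 35.5 g
MC = 35.5 / 233.3 * 100 = 15.2165%


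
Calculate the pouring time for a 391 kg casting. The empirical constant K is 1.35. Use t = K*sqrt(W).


Formula: t = K * sqrt(W)
sqrt(W) = sqrt(391) = 19.77372
t = 1.35 * 19.77372 = 26.6945 s

Answer: 26.6945 s


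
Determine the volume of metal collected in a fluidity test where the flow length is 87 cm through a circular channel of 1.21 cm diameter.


Formula: V = pi * (d/2)^2 * L  (cylinder volume)
Radius = 1.21/2 = 0.605 cm
V = pi * 0.605^2 * 87 = 100.0414 cm^3

Answer: 100.0414 cm^3


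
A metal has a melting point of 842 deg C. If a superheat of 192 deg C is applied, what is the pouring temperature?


Formula: T_pour = T_melt + Superheat
T_pour = 842 + 192 = 1034 deg C


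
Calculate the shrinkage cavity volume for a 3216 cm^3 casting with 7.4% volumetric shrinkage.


Formula: V_shrink = V_casting * shrinkage_pct / 100
V_shrink = 3216 cm^3 * 7.4 / 100 = 237.9840 cm^3

Final answer: 237.9840 cm^3


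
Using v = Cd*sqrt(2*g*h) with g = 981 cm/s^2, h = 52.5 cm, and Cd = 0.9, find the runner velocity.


Formula: v = Cd * sqrt(2 * g * h)  (Torricelli with discharge coefficient)
2*g*h = 2 * 981 * 52.5 = 103005.0 cm^2/s^2
sqrt(103005.0) = 320.94392 cm/s
v = 0.9 * 320.94392 = 288.8495 cm/s

Final answer: 288.8495 cm/s


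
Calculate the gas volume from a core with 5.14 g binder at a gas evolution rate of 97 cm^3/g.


Formula: V_gas = W_binder * gas_evolution_rate
V = 5.14 g * 97 cm^3/g = 498.5800 cm^3

Final answer: 498.5800 cm^3


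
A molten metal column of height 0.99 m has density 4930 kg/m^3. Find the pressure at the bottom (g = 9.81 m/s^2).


Formula: P = rho * g * h
rho * g = 4930 * 9.81 = 48363.3 N/m^3
P = 48363.3 * 0.99 = 47879.6670 Pa


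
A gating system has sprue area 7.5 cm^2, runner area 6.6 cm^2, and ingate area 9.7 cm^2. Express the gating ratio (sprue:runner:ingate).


Sprue:Runner:Ingate = 1 : 6.6/7.5 : 9.7/7.5 = 1:0.88:1.29

Final answer: 1:0.88:1.29


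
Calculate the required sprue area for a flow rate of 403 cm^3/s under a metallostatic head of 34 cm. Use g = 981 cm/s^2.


Formula: v = sqrt(2*g*h), A = Q/v
Velocity: v = sqrt(2 * 981 * 34) = sqrt(66708) = 258.2789 cm/s
Sprue area: A = Q / v = 403 / 258.2789 = 1.5603 cm^2


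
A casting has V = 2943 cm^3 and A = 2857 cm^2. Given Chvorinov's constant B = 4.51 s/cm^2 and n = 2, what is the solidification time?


Formula: t_s = B * (V/A)^n  (Chvorinov's rule, n=2)
Modulus M = V/A = 2943/2857 = 1.030102 cm
M^2 = 1.030102^2 = 1.061110 cm^2
t_s = 4.51 * 1.061110 = 4.7856 s

4.7856 s


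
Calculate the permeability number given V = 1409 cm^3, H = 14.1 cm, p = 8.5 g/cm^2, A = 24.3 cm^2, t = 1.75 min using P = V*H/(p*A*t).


Formula: Permeability Number P = (V * H) / (p * A * t)
Numerator: V * H = 1409 * 14.1 = 19866.9
Denominator: p * A * t = 8.5 * 24.3 * 1.75 = 361.4625
P = 19866.9 / 361.4625 = 54.9625
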